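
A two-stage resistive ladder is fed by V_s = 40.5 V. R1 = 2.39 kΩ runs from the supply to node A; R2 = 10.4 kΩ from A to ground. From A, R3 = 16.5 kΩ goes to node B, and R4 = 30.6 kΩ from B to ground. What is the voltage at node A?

Node A sees R2 in parallel with the series input of stage 2, R3 + R4 = 47.10 kΩ.
Effective lower resistance at A: R2 ‖ 47.10 = 8.519 kΩ.
First divider: V_A = V_s · 8.519/(2.39 + 8.519) = 31.63 V.

V_A ≈ 31.6 V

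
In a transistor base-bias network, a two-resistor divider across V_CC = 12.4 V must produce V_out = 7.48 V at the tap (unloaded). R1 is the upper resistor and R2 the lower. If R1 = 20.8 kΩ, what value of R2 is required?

R2 ≈ 31.6 kΩ

V_out/V_CC = R2/(R1+R2) = 0.6032.
Rearranging, R2 = R1·k/(1−k) = 20.8 × 1.520 = 31.62 kΩ.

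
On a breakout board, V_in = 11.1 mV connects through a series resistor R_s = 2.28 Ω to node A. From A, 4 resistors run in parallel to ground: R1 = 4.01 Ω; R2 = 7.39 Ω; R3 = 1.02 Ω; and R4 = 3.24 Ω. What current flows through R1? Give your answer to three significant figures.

Combine the parallel branches: R_p = (1/4.01 + 1/7.39 + 1/1.02 + 1/3.24)⁻¹ = 0.5975 Ω.
Node voltage V_A = V_in · R_p/(R_s + R_p) = 11.1 × 0.2076 = 2.305 mV.
I(R1) = V_A / R1 = 2.305/4.01 = 0.5748 mA.

I ≈ 0.575 mA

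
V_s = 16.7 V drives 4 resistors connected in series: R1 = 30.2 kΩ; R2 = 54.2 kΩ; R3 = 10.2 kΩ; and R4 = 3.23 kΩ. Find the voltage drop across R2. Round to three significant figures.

Total series resistance ΣR = 30.2 + 54.2 + 10.2 + 3.23 = 97.83 kΩ.
Voltage divider: V = V_s · (54.20 / 97.83) = 16.7 × 0.5540 = 9.252 V.

V ≈ 9.25 V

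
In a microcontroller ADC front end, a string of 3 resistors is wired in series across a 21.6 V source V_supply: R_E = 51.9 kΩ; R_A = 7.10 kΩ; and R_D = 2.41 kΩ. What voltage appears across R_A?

V ≈ 2.50 V

Total series resistance ΣR = 51.9 + 7.10 + 2.41 = 61.41 kΩ.
Voltage divider: V = V_supply · (7.100 / 61.41) = 21.6 × 0.1156 = 2.497 V.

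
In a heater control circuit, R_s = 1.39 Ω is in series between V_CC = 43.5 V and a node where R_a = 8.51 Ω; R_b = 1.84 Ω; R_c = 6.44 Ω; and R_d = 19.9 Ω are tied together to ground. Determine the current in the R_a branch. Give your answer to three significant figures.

I ≈ 2.32 A

Equivalent of the parallel group: R_p = 1.154 Ω.
V_A by voltage divider: V_A = 43.5 × 1.154/(1.39 + 1.154) = 19.73 V.
I(R_a) = V_A / R_a = 19.73/8.51 = 2.319 A.
(Equivalently: I_total = 17.10 A, then current-divider fraction G_k/ΣG = 0.1356.)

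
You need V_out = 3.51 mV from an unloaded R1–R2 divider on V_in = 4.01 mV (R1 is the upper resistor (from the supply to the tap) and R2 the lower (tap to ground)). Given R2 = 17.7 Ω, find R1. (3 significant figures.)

Required fraction k = V_out/V_in = 0.8753.
R1 = R2·(1/k − 1) = 17.7 × 0.1425 = 2.521 Ω.

R1 ≈ 2.52 Ω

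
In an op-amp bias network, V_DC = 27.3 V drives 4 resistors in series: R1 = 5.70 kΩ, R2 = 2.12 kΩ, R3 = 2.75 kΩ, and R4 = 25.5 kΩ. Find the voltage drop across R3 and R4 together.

V ≈ 21.4 V

Series total: ΣR = 5.70 + 2.12 + 2.75 + 25.5 = 36.07 kΩ.
R_{R3..R4} = 2.75 + 25.5 = 28.25 kΩ.
Voltage divider: V = V_DC · (28.25 / 36.07) = 27.3 × 0.7832 = 21.38 V.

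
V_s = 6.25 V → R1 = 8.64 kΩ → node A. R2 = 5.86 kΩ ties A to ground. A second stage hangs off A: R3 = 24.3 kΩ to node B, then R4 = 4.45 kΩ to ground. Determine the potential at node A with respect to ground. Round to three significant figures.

V_A ≈ 2.25 V

The second stage (R3 + R4 = 28.75 kΩ) loads node A in parallel with R2.
Effective lower resistance at A: R2 ‖ 28.75 = 4.868 kΩ.
So V_A = 6.25 × 0.3604 = 2.252 V.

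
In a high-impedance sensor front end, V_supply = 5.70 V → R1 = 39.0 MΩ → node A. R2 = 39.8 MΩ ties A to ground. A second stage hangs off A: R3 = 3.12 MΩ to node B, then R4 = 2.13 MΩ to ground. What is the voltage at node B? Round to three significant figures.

Node A sees R2 in parallel with the series input of stage 2, R3 + R4 = 5.250 MΩ.
R2 ‖ (R3+R4) = 4.638 MΩ.
First divider: V_A = V_supply · 4.638/(39.0 + 4.638) = 0.6058 V.
Stage 2 is unloaded, so V_B = V_A · R4/(R3+R4) = 0.6058 × 2.13/5.250 = 0.2458 V.

V_B ≈ 0.246 V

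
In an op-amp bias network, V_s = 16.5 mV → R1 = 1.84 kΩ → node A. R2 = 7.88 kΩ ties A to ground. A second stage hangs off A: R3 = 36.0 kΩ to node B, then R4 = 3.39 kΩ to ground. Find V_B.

V_B ≈ 1.11 mV

The second stage (R3 + R4 = 39.39 kΩ) loads node A in parallel with R2.
Effective lower resistance at A: R2 ‖ 39.39 = 6.566 kΩ.
V_A = 16.5 × 6.566/(1.84 + 6.566) = 12.89 mV.
Then the unloaded second divider: V_B = V_A × R4/(R3+R4) = 12.89 × 0.08606 = 1.109 mV.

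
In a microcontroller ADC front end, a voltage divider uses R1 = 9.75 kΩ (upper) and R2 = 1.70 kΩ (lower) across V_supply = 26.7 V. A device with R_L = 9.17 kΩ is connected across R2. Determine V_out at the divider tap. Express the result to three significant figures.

The load sits in parallel with R2, giving an effective lower resistance R2' = R2·R_L/(R2+R_L) = 1.434 kΩ.
Then V_out = V_supply · R2'/(R1 + R2') = 26.7 × 1.434/11.18 = 3.424 V.
(Unloaded it would be 3.96 V; the load pulls it down.)

V_out ≈ 3.42 V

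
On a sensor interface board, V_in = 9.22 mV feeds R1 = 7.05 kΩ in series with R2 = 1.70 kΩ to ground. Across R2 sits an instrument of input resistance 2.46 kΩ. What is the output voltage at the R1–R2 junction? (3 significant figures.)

V_out ≈ 1.15 mV

The load sits in parallel with R2, giving an effective lower resistance R2' = R2·R_L/(R2+R_L) = 1.005 kΩ.
Then V_out = V_in · R2'/(R1 + R2') = 9.22 × 1.005/8.055 = 1.151 mV.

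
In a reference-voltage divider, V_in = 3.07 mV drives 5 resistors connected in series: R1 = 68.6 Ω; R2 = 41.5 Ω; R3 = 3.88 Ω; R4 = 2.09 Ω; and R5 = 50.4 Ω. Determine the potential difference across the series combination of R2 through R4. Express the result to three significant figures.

V ≈ 0.875 mV

Total series resistance ΣR = 68.6 + 41.5 + 3.88 + 2.09 + 50.4 = 166.5 Ω.
R_{R2..R4} = 41.5 + 3.88 + 2.09 = 47.47 Ω.
V = V_in · R/ΣR = 3.07 × 0.2852 = 0.8754 mV.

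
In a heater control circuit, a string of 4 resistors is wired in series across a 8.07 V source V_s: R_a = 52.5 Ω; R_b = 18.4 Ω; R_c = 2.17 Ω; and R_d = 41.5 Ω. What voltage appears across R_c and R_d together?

Total series resistance ΣR = 52.5 + 18.4 + 2.17 + 41.5 = 114.6 Ω.
R_{R_c..R_d} = 2.17 + 41.5 = 43.67 Ω.
Voltage divider: V = V_s · (43.67 / 114.6) = 8.07 × 0.3812 = 3.076 V.

V ≈ 3.08 V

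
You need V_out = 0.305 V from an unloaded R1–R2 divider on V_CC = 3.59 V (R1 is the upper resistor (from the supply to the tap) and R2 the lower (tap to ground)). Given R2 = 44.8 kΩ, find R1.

R1 ≈ 483 kΩ

The divider ratio is R2/(R1+R2) = 0.305/3.59 = 0.08496.
So R1 = R2 · (V_CC/V_out − 1) = 44.8 × (3.59/0.305 − 1) = 44.8 × 10.77 = 482.5 kΩ.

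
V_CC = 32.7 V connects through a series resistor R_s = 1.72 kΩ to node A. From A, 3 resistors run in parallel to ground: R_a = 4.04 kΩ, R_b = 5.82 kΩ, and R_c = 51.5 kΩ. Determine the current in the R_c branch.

I ≈ 0.362 mA

Equivalent of the parallel group: R_p = 2.279 kΩ.
V_A = 32.7 × 2.279/3.999 = 18.64 V.
I(R_c) = V_A / R_c = 18.64/51.5 = 0.3619 mA.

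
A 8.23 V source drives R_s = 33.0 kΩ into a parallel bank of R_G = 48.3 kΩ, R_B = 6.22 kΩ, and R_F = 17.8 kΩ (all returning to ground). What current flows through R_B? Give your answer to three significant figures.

Combine the parallel branches: R_p = (1/48.3 + 1/6.22 + 1/17.8)⁻¹ = 4.208 kΩ.
V_A = 8.23 × 4.208/37.21 = 0.9307 V.
I(R_B) = V_A / R_B = 0.9307/6.22 = 0.1496 mA.

I ≈ 0.150 mA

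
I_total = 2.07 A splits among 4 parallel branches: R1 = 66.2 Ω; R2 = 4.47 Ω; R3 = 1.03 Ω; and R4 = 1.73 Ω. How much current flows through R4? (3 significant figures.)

I ≈ 0.669 A

Conductances: ΣG = 1/66.2 + 1/4.47 + 1/1.03 + 1/1.73 = 1.788 (1/Ω).
By the current-divider rule, I = I_total · G_k/ΣG = 2.07 × 0.3233 = 0.6693 A.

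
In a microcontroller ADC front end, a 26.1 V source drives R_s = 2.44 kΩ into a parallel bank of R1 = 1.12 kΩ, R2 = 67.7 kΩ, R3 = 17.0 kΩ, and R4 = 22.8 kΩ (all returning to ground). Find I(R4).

Combine the parallel branches: R_p = (1/1.12 + 1/67.7 + 1/17.0 + 1/22.8)⁻¹ = 0.9898 kΩ.
V_A = 26.1 × 0.9898/3.430 = 7.532 V.
I(R4) = V_A / R4 = 7.532/22.8 = 0.3304 mA.

I ≈ 0.330 mA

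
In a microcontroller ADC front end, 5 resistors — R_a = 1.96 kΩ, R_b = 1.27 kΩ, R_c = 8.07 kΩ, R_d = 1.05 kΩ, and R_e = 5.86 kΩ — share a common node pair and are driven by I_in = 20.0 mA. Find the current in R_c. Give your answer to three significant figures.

I ≈ 0.974 mA

Conductances: ΣG = 1/1.96 + 1/1.27 + 1/8.07 + 1/1.05 + 1/5.86 = 2.545 (1/kΩ).
R_c takes the fraction G_k/ΣG = 0.1239/2.545 = 0.04870, so I = 20.0 × 0.04870 = 0.9740 mA.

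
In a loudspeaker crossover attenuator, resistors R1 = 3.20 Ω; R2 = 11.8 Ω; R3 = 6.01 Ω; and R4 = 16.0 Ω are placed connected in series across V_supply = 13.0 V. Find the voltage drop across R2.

V ≈ 4.14 V

ΣR = 3.20 + 11.8 + 6.01 + 16.0 = 37.01 Ω.
V = V_supply · R/ΣR = 13.0 × 0.3188 = 4.145 V.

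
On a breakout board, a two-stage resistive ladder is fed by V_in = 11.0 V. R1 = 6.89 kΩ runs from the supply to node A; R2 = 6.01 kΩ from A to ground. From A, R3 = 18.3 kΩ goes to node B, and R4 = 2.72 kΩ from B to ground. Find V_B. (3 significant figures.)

V_B ≈ 0.575 V

Node A sees R2 in parallel with the series input of stage 2, R3 + R4 = 21.02 kΩ.
Effective lower resistance at A: R2 ‖ 21.02 = 4.674 kΩ.
So V_A = 11.0 × 0.4042 = 4.446 V.
Stage 2 is unloaded, so V_B = V_A · R4/(R3+R4) = 4.446 × 2.72/21.02 = 0.5753 V.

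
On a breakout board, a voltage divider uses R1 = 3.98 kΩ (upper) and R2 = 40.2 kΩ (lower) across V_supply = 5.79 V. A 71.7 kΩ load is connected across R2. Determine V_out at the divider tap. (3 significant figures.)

V_out ≈ 5.02 V

The load sits in parallel with R2, giving an effective lower resistance R2' = R2·R_L/(R2+R_L) = 25.76 kΩ.
Then V_out = V_supply · R2'/(R1 + R2') = 5.79 × 25.76/29.74 = 5.015 V.
(Unloaded it would be 5.27 V; the load pulls it down.)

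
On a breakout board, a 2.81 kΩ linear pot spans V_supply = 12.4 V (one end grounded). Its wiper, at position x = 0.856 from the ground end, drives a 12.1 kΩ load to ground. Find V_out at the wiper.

V_out ≈ 10.3 V

The pot divides into 0.4046 kΩ above the wiper and 2.405 kΩ below.
(x·R_p) ‖ R_L = 2.006 kΩ.
V_out = 12.4 × 2.006/(0.4046 + 2.006) = 10.32 V.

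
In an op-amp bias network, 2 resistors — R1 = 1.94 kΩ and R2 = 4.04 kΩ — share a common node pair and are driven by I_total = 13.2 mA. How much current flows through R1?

I ≈ 8.92 mA

Two-branch current divider: I_k = I_total · R_other/(R_1 + R_2).
So I = 13.2 × 4.04/5.980 = 8.918 mA.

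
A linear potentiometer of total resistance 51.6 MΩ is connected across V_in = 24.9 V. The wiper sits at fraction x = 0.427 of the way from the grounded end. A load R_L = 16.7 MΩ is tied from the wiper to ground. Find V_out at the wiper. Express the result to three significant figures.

Lower segment x·R_p = 22.03 MΩ; upper segment (1−x)·R_p = 29.57 MΩ.
Lower segment in parallel with the load: 22.03 ‖ 16.7 = 9.500 MΩ.
Then V_out = V_in · 9.500/(29.57 + 9.500) = 6.055 V.

V_out ≈ 6.05 V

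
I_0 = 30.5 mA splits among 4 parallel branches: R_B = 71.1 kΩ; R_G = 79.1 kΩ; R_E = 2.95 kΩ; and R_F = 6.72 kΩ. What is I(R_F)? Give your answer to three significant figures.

I ≈ 8.82 mA

ΣG = 1/71.1 + 1/79.1 + 1/2.95 + 1/6.72 = 0.5145.
R_F takes the fraction G_k/ΣG = 0.1488/0.5145 = 0.2892, so I = 30.5 × 0.2892 = 8.822 mA.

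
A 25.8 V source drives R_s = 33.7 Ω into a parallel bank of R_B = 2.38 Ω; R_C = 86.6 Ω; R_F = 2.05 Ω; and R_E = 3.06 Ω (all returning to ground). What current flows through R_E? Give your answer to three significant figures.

I ≈ 0.196 A

Combine the parallel branches: R_p = (1/2.38 + 1/86.6 + 1/2.05 + 1/3.06)⁻¹ = 0.8024 Ω.
V_A by voltage divider: V_A = 25.8 × 0.8024/(33.7 + 0.8024) = 0.6000 V.
Branch current I = V_A/R_E = 0.6000/3.06 = 0.1961 A.
(Check via current divider: I_total = 0.7478 A; share G_k/ΣG = 0.2622 → same result.)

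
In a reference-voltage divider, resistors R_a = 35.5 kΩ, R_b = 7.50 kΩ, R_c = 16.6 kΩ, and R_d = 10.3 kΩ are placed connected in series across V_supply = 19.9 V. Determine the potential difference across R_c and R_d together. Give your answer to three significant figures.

V ≈ 7.66 V

Series total: ΣR = 35.5 + 7.50 + 16.6 + 10.3 = 69.90 kΩ.
R_{R_c..R_d} = 16.6 + 10.3 = 26.90 kΩ.
V = V_supply · R/ΣR = 19.9 × 0.3848 = 7.658 V.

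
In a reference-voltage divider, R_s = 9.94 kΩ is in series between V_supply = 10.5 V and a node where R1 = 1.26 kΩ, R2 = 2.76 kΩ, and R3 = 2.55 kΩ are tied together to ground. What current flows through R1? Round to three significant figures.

I ≈ 0.508 mA

Combine the parallel branches: R_p = (1/1.26 + 1/2.76 + 1/2.55)⁻¹ = 0.6459 kΩ.
V_A by voltage divider: V_A = 10.5 × 0.6459/(9.94 + 0.6459) = 0.6407 V.
I(R1) = V_A / R1 = 0.6407/1.26 = 0.5085 mA.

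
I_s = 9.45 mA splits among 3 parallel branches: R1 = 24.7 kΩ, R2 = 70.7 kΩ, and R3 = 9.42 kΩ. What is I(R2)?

I ≈ 0.831 mA

Conductances: ΣG = 1/24.7 + 1/70.7 + 1/9.42 = 0.1608 (1/kΩ).
By the current-divider rule, I = I_s · G_k/ΣG = 9.45 × 0.08797 = 0.8313 mA.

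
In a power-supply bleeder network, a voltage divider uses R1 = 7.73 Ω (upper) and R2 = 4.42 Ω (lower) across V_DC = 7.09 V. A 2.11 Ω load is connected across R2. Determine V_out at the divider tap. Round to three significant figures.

R2 ‖ R_L = (4.42 × 2.11)/(4.42 + 2.11) = 1.428 Ω.
Then V_out = V_DC · R2'/(R1 + R2') = 7.09 × 1.428/9.158 = 1.106 V.

V_out ≈ 1.11 V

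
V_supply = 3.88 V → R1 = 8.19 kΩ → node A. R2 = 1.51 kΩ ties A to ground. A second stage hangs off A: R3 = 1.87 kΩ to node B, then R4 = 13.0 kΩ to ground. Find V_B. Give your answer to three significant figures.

V_B ≈ 0.486 V

The second stage (R3 + R4 = 14.87 kΩ) loads node A in parallel with R2.
Effective lower resistance at A: R2 ‖ 14.87 = 1.371 kΩ.
First divider: V_A = V_supply · 1.371/(8.19 + 1.371) = 0.5563 V.
Then the unloaded second divider: V_B = V_A × R4/(R3+R4) = 0.5563 × 0.8742 = 0.4863 V.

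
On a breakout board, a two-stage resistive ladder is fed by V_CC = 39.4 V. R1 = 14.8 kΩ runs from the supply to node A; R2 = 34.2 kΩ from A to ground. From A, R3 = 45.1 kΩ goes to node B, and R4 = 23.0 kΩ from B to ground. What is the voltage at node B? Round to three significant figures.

Node A sees R2 in parallel with the series input of stage 2, R3 + R4 = 68.10 kΩ.
Effective lower resistance at A: R2 ‖ 68.10 = 22.77 kΩ.
V_A = 39.4 × 22.77/(14.8 + 22.77) = 23.88 V.
Stage 2 is unloaded, so V_B = V_A · R4/(R3+R4) = 23.88 × 23.0/68.10 = 8.064 V.

V_B ≈ 8.06 V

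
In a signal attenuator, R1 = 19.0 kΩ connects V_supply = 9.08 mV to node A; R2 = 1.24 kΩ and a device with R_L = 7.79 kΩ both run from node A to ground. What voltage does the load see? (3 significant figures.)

V_out ≈ 0.484 mV

The load sits in parallel with R2, giving an effective lower resistance R2' = R2·R_L/(R2+R_L) = 1.070 kΩ.
Then V_out = V_supply · R2'/(R1 + R2') = 9.08 × 1.070/20.07 = 0.4840 mV.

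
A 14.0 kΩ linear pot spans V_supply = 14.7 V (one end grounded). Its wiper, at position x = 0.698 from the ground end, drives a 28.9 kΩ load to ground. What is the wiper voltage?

The pot divides into 4.228 kΩ above the wiper and 9.772 kΩ below.
Lower segment in parallel with the load: 9.772 ‖ 28.9 = 7.303 kΩ.
V_out = 14.7 × 7.303/(4.228 + 7.303) = 9.310 V.
(Unloaded: V_out = x·V_supply = 10.3 V.)

V_out ≈ 9.31 V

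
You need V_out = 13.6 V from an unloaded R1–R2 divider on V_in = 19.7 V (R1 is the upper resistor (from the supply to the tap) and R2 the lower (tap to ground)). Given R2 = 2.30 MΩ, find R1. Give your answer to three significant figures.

R1 ≈ 1.03 MΩ

V_out/V_in = R2/(R1+R2) = 0.6904.
R1 = R2·(1/k − 1) = 2.30 × 0.4485 = 1.032 MΩ.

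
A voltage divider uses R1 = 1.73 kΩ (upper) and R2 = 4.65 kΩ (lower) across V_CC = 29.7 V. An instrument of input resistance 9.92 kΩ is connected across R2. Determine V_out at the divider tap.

V_out ≈ 19.2 V

The load sits in parallel with R2, giving an effective lower resistance R2' = R2·R_L/(R2+R_L) = 3.166 kΩ.
Voltage divider with the loaded lower leg: V_out = 29.7 × 3.166/(1.73 + 3.166) = 29.7 × 0.6466 = 19.21 V.
(Unloaded it would be 21.6 V; the load pulls it down.)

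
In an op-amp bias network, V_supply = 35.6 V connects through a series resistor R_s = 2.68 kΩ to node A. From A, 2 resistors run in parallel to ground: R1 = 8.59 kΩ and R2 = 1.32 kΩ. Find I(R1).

I ≈ 1.24 mA

Parallel bank: R_p = 1/(1/8.59 + 1/1.32) = 1.144 kΩ.
V_A by voltage divider: V_A = 35.6 × 1.144/(2.68 + 1.144) = 10.65 V.
Branch current I = V_A/R1 = 10.65/8.59 = 1.240 mA.
(Check via current divider: I_total = 9.309 mA; share G_k/ΣG = 0.1332 → same result.)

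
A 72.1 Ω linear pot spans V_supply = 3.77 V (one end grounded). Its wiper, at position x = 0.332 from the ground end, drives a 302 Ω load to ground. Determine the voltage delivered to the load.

V_out ≈ 1.19 V

Split the track: R_lower = x·R_p = 23.94 Ω, R_upper = (1−x)·R_p = 48.16 Ω.
(x·R_p) ‖ R_L = 22.18 Ω.
V_out = 3.77 × 22.18/(48.16 + 22.18) = 1.189 V.
(Unloaded: V_out = x·V_supply = 1.25 V.)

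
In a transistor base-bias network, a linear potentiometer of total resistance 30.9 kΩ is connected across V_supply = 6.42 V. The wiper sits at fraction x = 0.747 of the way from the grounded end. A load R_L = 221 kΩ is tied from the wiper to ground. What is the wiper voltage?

V_out ≈ 4.67 V

Lower segment x·R_p = 23.08 kΩ; upper segment (1−x)·R_p = 7.818 kΩ.
(x·R_p) ‖ R_L = 20.90 kΩ.
V_out = 6.42 × 20.90/(7.818 + 20.90) = 4.672 V.
(Unloaded: V_out = x·V_supply = 4.80 V.)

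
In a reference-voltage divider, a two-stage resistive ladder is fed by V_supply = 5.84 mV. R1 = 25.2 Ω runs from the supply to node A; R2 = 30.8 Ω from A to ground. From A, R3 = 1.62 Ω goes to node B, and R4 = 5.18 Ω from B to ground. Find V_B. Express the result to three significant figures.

V_B ≈ 0.805 mV

The second stage (R3 + R4 = 6.800 Ω) loads node A in parallel with R2.
R2 ‖ (R3+R4) = 5.570 Ω.
So V_A = 5.84 × 0.1810 = 1.057 mV.
Stage 2 is unloaded, so V_B = V_A · R4/(R3+R4) = 1.057 × 5.18/6.800 = 0.8053 mV.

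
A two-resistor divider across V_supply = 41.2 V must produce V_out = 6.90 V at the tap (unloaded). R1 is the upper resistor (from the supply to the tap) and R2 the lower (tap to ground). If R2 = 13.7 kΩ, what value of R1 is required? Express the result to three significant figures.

R1 ≈ 68.1 kΩ

Required fraction k = V_out/V_supply = 0.1675.
So R1 = R2 · (V_supply/V_out − 1) = 13.7 × (41.2/6.90 − 1) = 13.7 × 4.971 = 68.10 kΩ.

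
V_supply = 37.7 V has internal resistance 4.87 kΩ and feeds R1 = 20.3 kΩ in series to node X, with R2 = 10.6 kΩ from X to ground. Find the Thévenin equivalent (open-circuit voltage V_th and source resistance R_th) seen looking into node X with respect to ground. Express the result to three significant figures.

V_th ≈ 11.2 V, R_th ≈ 7.46 kΩ

R1' = 4.87 + 20.3 = 25.17 kΩ (source resistance + R1).
Open-circuit (no load on X): V_th = V_supply · R2/(R1' + R2) = 37.7 × 10.6/(25.17 + 10.6) = 11.17 V.
Looking into X with the source shorted: R_th = R1'·R2/(R1'+R2) = 25.17 × 10.6/35.77 = 7.459 kΩ.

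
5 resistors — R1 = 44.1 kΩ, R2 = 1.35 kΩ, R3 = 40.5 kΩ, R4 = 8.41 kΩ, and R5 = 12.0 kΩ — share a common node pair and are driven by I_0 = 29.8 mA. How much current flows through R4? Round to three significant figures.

I ≈ 3.58 mA

Conductances: ΣG = 1/44.1 + 1/1.35 + 1/40.5 + 1/8.41 + 1/12.0 = 0.9903 (1/kΩ).
Current divider: I(R4) = I_0 · G_k/ΣG = 29.8 × (0.1189/0.9903) = 29.8 × 0.1201 = 3.578 mA.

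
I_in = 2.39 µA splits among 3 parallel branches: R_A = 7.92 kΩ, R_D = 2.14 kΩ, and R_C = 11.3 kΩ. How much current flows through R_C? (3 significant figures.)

I ≈ 0.310 µA

ΣG = 1/7.92 + 1/2.14 + 1/11.3 = 0.6820.
Current divider: I(R_C) = I_in · G_k/ΣG = 2.39 × (0.08850/0.6820) = 2.39 × 0.1297 = 0.3101 µA.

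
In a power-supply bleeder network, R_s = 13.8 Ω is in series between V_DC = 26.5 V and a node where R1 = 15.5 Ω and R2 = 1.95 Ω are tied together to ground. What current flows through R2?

Parallel bank: R_p = 1/(1/15.5 + 1/1.95) = 1.732 Ω.
V_A = 26.5 × 1.732/15.53 = 2.955 V.
Branch current I = V_A/R2 = 2.955/1.95 = 1.515 A.

I ≈ 1.52 A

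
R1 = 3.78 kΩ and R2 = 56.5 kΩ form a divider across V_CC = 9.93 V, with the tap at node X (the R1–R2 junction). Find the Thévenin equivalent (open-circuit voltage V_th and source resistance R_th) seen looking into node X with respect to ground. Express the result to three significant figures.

V_th ≈ 9.31 V, R_th ≈ 3.54 kΩ

V_th is the unloaded tap voltage: V_CC · R2/(R1+R2) = 9.93 × 0.9373 = 9.307 V.
Looking into X with the source shorted: R_th = R1·R2/(R1+R2) = 3.780 × 56.5/60.28 = 3.543 kΩ.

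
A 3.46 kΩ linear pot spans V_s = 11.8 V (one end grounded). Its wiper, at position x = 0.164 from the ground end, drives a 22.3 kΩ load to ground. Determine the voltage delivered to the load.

Split the track: R_lower = x·R_p = 0.5674 kΩ, R_upper = (1−x)·R_p = 2.893 kΩ.
(x·R_p) ‖ R_L = 0.5534 kΩ.
Loaded-divider output: V_out = 11.8 × 0.1606 = 1.895 V.

V_out ≈ 1.89 V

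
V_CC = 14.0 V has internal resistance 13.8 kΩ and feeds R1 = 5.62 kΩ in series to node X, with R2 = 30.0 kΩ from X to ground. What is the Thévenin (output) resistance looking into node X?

R1' = 13.8 + 5.62 = 19.42 kΩ (source resistance + R1).
With V_CC suppressed (replaced by a short), R_th = R1' ‖ R2 = (19.42 × 30.0)/(19.42 + 30.0) = 11.79 kΩ.

R_th ≈ 11.8 kΩ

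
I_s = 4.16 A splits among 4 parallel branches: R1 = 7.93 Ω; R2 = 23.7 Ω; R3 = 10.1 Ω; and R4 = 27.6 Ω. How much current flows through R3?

I ≈ 1.36 A

Conductances: ΣG = 1/7.93 + 1/23.7 + 1/10.1 + 1/27.6 = 0.3035 (1/Ω).
Current divider: I(R3) = I_s · G_k/ΣG = 4.16 × (0.09901/0.3035) = 4.16 × 0.3262 = 1.357 A.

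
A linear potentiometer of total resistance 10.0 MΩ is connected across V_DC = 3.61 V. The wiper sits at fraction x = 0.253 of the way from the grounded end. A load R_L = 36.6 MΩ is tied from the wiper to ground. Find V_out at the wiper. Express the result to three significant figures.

V_out ≈ 0.868 V

Split the track: R_lower = x·R_p = 2.530 MΩ, R_upper = (1−x)·R_p = 7.470 MΩ.
(x·R_p) ‖ R_L = 2.366 MΩ.
Then V_out = V_DC · 2.366/(7.470 + 2.366) = 0.8685 V.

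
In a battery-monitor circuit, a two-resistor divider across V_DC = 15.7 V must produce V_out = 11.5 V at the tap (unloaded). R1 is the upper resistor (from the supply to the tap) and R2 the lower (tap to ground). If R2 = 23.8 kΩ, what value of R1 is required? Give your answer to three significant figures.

The divider ratio is R2/(R1+R2) = 11.5/15.7 = 0.7325.
R1 = R2·(1/k − 1) = 23.8 × 0.3652 = 8.692 kΩ.

R1 ≈ 8.69 kΩ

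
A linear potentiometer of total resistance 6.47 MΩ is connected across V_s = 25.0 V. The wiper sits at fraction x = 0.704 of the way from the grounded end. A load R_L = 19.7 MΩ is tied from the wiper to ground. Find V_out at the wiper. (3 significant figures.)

The pot divides into 1.915 MΩ above the wiper and 4.555 MΩ below.
R_L loads the lower segment: effective lower R = 3.700 MΩ.
Then V_out = V_s · 3.700/(1.915 + 3.700) = 16.47 V.

V_out ≈ 16.5 V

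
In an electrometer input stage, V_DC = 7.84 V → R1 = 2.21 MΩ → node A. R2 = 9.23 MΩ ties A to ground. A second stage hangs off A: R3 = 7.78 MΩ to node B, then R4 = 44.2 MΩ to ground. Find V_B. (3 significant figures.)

The second stage (R3 + R4 = 51.98 MΩ) loads node A in parallel with R2.
Effective lower resistance at A: R2 ‖ 51.98 = 7.838 MΩ.
V_A = 7.84 × 7.838/(2.21 + 7.838) = 6.116 V.
V_B = V_A × 0.8503 = 5.200 V.

V_B ≈ 5.20 V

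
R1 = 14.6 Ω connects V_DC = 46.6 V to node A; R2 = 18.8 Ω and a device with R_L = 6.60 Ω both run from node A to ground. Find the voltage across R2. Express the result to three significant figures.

R2 ‖ R_L = (18.8 × 6.60)/(18.8 + 6.60) = 4.885 Ω.
Then V_out = V_DC · R2'/(R1 + R2') = 46.6 × 4.885/19.49 = 11.68 V.

V_out ≈ 11.7 V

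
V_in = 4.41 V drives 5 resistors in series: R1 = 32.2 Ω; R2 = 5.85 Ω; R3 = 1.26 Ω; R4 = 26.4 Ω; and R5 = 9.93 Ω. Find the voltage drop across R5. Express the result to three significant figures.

V ≈ 0.579 V

ΣR = 32.2 + 5.85 + 1.26 + 26.4 + 9.93 = 75.64 Ω.
By the voltage-divider rule, V = 4.41 × 9.930/75.64 = 0.5789 V.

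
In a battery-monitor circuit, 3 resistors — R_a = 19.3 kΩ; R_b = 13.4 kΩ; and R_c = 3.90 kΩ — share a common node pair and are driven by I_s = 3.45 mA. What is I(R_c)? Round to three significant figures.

ΣG = 1/19.3 + 1/13.4 + 1/3.90 = 0.3829.
R_c takes the fraction G_k/ΣG = 0.2564/0.3829 = 0.6697, so I = 3.45 × 0.6697 = 2.311 mA.

I ≈ 2.31 mA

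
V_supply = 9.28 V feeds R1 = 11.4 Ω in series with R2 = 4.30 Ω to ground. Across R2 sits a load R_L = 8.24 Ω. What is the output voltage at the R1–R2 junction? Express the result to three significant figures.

V_out ≈ 1.84 V

The load sits in parallel with R2, giving an effective lower resistance R2' = R2·R_L/(R2+R_L) = 2.826 Ω.
Voltage divider with the loaded lower leg: V_out = 9.28 × 2.826/(11.4 + 2.826) = 9.28 × 0.1986 = 1.843 V.
(Unloaded it would be 2.54 V; the load pulls it down.)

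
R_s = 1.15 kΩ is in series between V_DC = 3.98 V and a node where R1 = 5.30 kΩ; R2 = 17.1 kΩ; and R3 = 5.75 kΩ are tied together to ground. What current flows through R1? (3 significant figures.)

Combine the parallel branches: R_p = (1/5.30 + 1/17.1 + 1/5.75)⁻¹ = 2.375 kΩ.
V_A = 3.98 × 2.375/3.525 = 2.682 V.
Branch current I = V_A/R1 = 2.682/5.30 = 0.5059 mA.
(Equivalently: I_total = 1.129 mA, then current-divider fraction G_k/ΣG = 0.4481.)

I ≈ 0.506 mA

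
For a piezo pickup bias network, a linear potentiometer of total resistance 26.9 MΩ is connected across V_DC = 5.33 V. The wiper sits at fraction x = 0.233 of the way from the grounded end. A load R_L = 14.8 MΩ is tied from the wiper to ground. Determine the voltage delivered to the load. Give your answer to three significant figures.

V_out ≈ 0.937 V

Lower segment x·R_p = 6.268 MΩ; upper segment (1−x)·R_p = 20.63 MΩ.
R_L loads the lower segment: effective lower R = 4.403 MΩ.
Then V_out = V_DC · 4.403/(20.63 + 4.403) = 0.9374 V.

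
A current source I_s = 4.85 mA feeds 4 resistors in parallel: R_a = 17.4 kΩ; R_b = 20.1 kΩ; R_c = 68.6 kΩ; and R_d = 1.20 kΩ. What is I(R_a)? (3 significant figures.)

ΣG = 1/17.4 + 1/20.1 + 1/68.6 + 1/1.20 = 0.9551.
R_a takes the fraction G_k/ΣG = 0.05747/0.9551 = 0.06017, so I = 4.85 × 0.06017 = 0.2918 mA.

I ≈ 0.292 mA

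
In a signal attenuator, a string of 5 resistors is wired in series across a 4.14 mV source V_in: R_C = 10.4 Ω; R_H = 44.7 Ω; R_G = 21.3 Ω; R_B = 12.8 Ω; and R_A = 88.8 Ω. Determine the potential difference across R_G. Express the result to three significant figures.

V ≈ 0.495 mV

Series total: ΣR = 10.4 + 44.7 + 21.3 + 12.8 + 88.8 = 178.0 Ω.
Voltage divider: V = V_in · (21.30 / 178.0) = 4.14 × 0.1197 = 0.4954 mV.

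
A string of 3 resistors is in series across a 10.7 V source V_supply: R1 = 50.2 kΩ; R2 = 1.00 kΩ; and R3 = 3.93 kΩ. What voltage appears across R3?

ΣR = 50.2 + 1.00 + 3.93 = 55.13 kΩ.
Voltage divider: V = V_supply · (3.930 / 55.13) = 10.7 × 0.07129 = 0.7628 V.

V ≈ 0.763 V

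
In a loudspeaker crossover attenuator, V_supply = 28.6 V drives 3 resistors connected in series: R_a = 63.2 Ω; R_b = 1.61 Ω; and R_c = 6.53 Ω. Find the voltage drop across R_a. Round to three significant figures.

ΣR = 63.2 + 1.61 + 6.53 = 71.34 Ω.
V = V_supply · R/ΣR = 28.6 × 0.8859 = 25.34 V.

V ≈ 25.3 V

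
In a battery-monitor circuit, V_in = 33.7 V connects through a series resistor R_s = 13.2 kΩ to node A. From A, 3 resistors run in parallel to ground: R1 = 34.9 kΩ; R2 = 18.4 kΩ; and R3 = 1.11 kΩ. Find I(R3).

I ≈ 2.17 mA

Parallel bank: R_p = 1/(1/34.9 + 1/18.4 + 1/1.11) = 1.016 kΩ.
Node voltage V_A = V_in · R_p/(R_s + R_p) = 33.7 × 0.07149 = 2.409 V.
I(R3) = V_A / R3 = 2.409/1.11 = 2.171 mA.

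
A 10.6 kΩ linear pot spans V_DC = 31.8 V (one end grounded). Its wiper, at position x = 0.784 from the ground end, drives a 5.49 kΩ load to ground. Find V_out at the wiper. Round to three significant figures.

V_out ≈ 18.8 V

Lower segment x·R_p = 8.310 kΩ; upper segment (1−x)·R_p = 2.290 kΩ.
(x·R_p) ‖ R_L = 3.306 kΩ.
Loaded-divider output: V_out = 31.8 × 0.5908 = 18.79 V.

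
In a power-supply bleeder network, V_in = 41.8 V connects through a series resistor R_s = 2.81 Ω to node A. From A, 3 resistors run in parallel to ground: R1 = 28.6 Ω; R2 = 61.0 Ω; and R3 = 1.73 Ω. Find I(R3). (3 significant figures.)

I ≈ 8.73 A

Parallel bank: R_p = 1/(1/28.6 + 1/61.0 + 1/1.73) = 1.589 Ω.
Node voltage V_A = V_in · R_p/(R_s + R_p) = 41.8 × 0.3612 = 15.10 V.
I(R3) = V_A / R3 = 15.10/1.73 = 8.727 A.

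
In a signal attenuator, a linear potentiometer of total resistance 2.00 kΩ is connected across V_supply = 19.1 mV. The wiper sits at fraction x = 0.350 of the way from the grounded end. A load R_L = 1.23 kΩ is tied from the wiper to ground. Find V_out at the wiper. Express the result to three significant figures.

V_out ≈ 4.88 mV

Split the track: R_lower = x·R_p = 0.7000 kΩ, R_upper = (1−x)·R_p = 1.300 kΩ.
(x·R_p) ‖ R_L = 0.4461 kΩ.
Loaded-divider output: V_out = 19.1 × 0.2555 = 4.880 mV.
(Unloaded: V_out = x·V_supply = 6.69 mV.)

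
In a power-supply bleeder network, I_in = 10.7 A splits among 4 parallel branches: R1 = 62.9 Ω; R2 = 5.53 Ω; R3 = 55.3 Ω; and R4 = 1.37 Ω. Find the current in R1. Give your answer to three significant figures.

Total conductance ΣG = 1/62.9 + 1/5.53 + 1/55.3 + 1/1.37 = 0.9447 (units of 1/Ω).
By the current-divider rule, I = I_in · G_k/ΣG = 10.7 × 0.01683 = 0.1801 A.

I ≈ 0.180 A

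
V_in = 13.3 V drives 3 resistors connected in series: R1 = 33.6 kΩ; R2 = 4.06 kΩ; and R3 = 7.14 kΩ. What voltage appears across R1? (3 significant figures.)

V ≈ 9.98 V

Series total: ΣR = 33.6 + 4.06 + 7.14 = 44.80 kΩ.
V = V_in · R/ΣR = 13.3 × 0.7500 = 9.975 V.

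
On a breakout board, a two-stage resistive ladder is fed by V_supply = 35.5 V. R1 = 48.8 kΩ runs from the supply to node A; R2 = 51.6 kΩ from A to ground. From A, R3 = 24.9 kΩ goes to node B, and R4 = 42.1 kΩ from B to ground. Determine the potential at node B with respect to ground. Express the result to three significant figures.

V_B ≈ 8.34 V

Node A sees R2 in parallel with the series input of stage 2, R3 + R4 = 67.00 kΩ.
R2 ‖ (R3+R4) = 29.15 kΩ.
So V_A = 35.5 × 0.3740 = 13.28 V.
V_B = V_A × 0.6284 = 8.342 V.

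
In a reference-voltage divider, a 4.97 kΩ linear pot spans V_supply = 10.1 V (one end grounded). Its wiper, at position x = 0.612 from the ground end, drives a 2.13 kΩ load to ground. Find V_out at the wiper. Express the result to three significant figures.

Lower segment x·R_p = 3.042 kΩ; upper segment (1−x)·R_p = 1.928 kΩ.
R_L loads the lower segment: effective lower R = 1.253 kΩ.
Loaded-divider output: V_out = 10.1 × 0.3938 = 3.977 V.

V_out ≈ 3.98 V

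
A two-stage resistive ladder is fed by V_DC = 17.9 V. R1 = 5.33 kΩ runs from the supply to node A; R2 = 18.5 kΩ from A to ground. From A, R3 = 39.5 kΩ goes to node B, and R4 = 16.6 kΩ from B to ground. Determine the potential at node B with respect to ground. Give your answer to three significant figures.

Looking into the second stage from A: R3 + R4 = 56.10 kΩ appears in parallel with R2.
R2 ‖ (R3+R4) = 13.91 kΩ.
So V_A = 17.9 × 0.7230 = 12.94 V.
Then the unloaded second divider: V_B = V_A × R4/(R3+R4) = 12.94 × 0.2959 = 3.829 V.

V_B ≈ 3.83 V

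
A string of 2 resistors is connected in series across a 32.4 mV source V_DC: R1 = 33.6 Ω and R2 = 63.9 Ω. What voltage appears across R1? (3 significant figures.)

Series total: ΣR = 33.6 + 63.9 = 97.50 Ω.
V = V_DC · R/ΣR = 32.4 × 0.3446 = 11.17 mV.

V ≈ 11.2 mV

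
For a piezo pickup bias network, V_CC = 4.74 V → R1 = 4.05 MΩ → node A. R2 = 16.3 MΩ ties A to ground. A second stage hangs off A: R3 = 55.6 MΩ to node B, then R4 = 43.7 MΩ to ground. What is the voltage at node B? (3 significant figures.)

The second stage (R3 + R4 = 99.30 MΩ) loads node A in parallel with R2.
Effective lower resistance at A: R2 ‖ 99.30 = 14.00 MΩ.
So V_A = 4.74 × 0.7756 = 3.677 V.
Stage 2 is unloaded, so V_B = V_A · R4/(R3+R4) = 3.677 × 43.7/99.30 = 1.618 V.

V_B ≈ 1.62 V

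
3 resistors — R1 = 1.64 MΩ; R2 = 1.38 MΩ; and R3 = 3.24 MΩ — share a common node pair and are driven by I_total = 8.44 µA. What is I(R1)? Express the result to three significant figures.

Conductances: ΣG = 1/1.64 + 1/1.38 + 1/3.24 = 1.643 (1/MΩ).
R1 takes the fraction G_k/ΣG = 0.6098/1.643 = 0.3711, so I = 8.44 × 0.3711 = 3.132 µA.

I ≈ 3.13 µA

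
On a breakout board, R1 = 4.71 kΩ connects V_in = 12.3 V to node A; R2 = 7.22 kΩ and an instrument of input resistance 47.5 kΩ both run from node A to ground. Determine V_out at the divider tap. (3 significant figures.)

The load sits in parallel with R2, giving an effective lower resistance R2' = R2·R_L/(R2+R_L) = 6.267 kΩ.
Then V_out = V_in · R2'/(R1 + R2') = 12.3 × 6.267/10.98 = 7.023 V.

V_out ≈ 7.02 V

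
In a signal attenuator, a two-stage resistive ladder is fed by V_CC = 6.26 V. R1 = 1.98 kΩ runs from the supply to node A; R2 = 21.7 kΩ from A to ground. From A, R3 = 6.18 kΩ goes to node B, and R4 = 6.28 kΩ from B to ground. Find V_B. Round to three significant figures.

V_B ≈ 2.52 V

The second stage (R3 + R4 = 12.46 kΩ) loads node A in parallel with R2.
Effective lower resistance at A: R2 ‖ 12.46 = 7.915 kΩ.
V_A = 6.26 × 7.915/(1.98 + 7.915) = 5.007 V.
Then the unloaded second divider: V_B = V_A × R4/(R3+R4) = 5.007 × 0.5040 = 2.524 V.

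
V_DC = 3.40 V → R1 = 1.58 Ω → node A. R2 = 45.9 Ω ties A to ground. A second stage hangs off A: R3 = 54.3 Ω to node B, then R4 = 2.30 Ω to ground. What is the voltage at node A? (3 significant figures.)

The second stage (R3 + R4 = 56.60 Ω) loads node A in parallel with R2.
R2 ‖ (R3+R4) = 25.35 Ω.
First divider: V_A = V_DC · 25.35/(1.58 + 25.35) = 3.200 V.

V_A ≈ 3.20 V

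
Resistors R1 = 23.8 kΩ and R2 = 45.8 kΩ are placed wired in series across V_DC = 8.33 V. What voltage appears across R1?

V ≈ 2.85 V

Series total: ΣR = 23.8 + 45.8 = 69.60 kΩ.
Voltage divider: V = V_DC · (23.80 / 69.60) = 8.33 × 0.3420 = 2.848 V.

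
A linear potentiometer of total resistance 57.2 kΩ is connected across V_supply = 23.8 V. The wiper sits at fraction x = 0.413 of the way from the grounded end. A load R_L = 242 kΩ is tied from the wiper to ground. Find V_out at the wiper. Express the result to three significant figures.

Lower segment x·R_p = 23.62 kΩ; upper segment (1−x)·R_p = 33.58 kΩ.
R_L loads the lower segment: effective lower R = 21.52 kΩ.
Then V_out = V_supply · 21.52/(33.58 + 21.52) = 9.297 V.
(Unloaded: V_out = x·V_supply = 9.83 V.)

V_out ≈ 9.30 V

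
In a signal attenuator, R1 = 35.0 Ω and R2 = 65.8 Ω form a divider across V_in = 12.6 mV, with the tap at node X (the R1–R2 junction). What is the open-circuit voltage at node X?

V_th ≈ 8.22 mV

V_th is the unloaded tap voltage: V_in · R2/(R1+R2) = 12.6 × 0.6528 = 8.225 mV.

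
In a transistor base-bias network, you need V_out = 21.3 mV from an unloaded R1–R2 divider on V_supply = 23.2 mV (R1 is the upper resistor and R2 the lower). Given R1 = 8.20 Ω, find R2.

R2 ≈ 91.9 Ω

Required fraction k = V_out/V_supply = 0.9181.
Rearranging, R2 = R1·k/(1−k) = 8.20 × 11.21 = 91.93 Ω.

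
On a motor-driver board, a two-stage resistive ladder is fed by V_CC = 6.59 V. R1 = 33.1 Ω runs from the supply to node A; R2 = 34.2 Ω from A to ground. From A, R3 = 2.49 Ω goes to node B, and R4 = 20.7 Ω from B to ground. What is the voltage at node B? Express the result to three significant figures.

V_B ≈ 1.73 V

The second stage (R3 + R4 = 23.19 Ω) loads node A in parallel with R2.
Effective lower resistance at A: R2 ‖ 23.19 = 13.82 Ω.
So V_A = 6.59 × 0.2945 = 1.941 V.
V_B = V_A × 0.8926 = 1.733 V.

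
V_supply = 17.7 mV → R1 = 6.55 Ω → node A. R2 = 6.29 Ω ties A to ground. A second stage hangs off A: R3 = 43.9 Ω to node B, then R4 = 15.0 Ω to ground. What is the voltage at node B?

The second stage (R3 + R4 = 58.90 Ω) loads node A in parallel with R2.
Effective lower resistance at A: R2 ‖ 58.90 = 5.683 Ω.
So V_A = 17.7 × 0.4646 = 8.223 mV.
Stage 2 is unloaded, so V_B = V_A · R4/(R3+R4) = 8.223 × 15.0/58.90 = 2.094 mV.

V_B ≈ 2.09 mV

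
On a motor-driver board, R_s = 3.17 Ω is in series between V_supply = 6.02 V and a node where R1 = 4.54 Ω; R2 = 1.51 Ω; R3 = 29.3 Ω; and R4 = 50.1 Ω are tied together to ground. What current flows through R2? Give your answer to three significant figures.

Equivalent of the parallel group: R_p = 1.068 Ω.
Node voltage V_A = V_supply · R_p/(R_s + R_p) = 6.02 × 0.2520 = 1.517 V.
I(R2) = V_A / R2 = 1.517/1.51 = 1.004 A.
(Equivalently: I_total = 1.421 A, then current-divider fraction G_k/ΣG = 0.7071.)

I ≈ 1.00 A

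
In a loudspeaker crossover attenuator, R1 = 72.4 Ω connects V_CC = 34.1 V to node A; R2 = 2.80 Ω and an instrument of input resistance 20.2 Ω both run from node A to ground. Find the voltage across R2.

First combine the lower leg with the load: R2 ‖ R_L = 2.459 Ω.
Now apply the divider: V_out = 34.1 × 0.03285 = 1.120 V.
(Unloaded it would be 1.27 V; the load pulls it down.)

V_out ≈ 1.12 V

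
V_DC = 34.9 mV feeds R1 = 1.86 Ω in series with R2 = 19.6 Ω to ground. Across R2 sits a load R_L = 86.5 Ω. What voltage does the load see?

R2 ‖ R_L = (19.6 × 86.5)/(19.6 + 86.5) = 15.98 Ω.
Then V_out = V_DC · R2'/(R1 + R2') = 34.9 × 15.98/17.84 = 31.26 mV.

V_out ≈ 31.3 mV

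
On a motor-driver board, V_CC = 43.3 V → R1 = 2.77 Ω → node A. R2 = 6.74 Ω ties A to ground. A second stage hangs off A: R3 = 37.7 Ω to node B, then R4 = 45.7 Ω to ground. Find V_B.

The second stage (R3 + R4 = 83.40 Ω) loads node A in parallel with R2.
R2 ‖ (R3+R4) = 6.236 Ω.
So V_A = 43.3 × 0.6924 = 29.98 V.
Stage 2 is unloaded, so V_B = V_A · R4/(R3+R4) = 29.98 × 45.7/83.40 = 16.43 V.

V_B ≈ 16.4 V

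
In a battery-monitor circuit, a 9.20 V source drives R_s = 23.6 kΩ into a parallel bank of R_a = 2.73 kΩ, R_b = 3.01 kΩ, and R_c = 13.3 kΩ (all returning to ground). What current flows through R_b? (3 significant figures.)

Combine the parallel branches: R_p = (1/2.73 + 1/3.01 + 1/13.3)⁻¹ = 1.292 kΩ.
V_A = 9.20 × 1.292/24.89 = 0.4777 V.
Branch current I = V_A/R_b = 0.4777/3.01 = 0.1587 mA.
(Check via current divider: I_total = 0.3696 mA; share G_k/ΣG = 0.4294 → same result.)

I ≈ 0.159 mA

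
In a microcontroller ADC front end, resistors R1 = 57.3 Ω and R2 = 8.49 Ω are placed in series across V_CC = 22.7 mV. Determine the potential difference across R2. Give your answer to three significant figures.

Series total: ΣR = 57.3 + 8.49 = 65.79 Ω.
V = V_CC · R/ΣR = 22.7 × 0.1290 = 2.929 mV.

V ≈ 2.93 mV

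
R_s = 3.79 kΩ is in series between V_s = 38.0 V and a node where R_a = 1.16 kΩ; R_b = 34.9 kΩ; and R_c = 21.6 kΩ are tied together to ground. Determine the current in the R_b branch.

Combine the parallel branches: R_p = (1/1.16 + 1/34.9 + 1/21.6)⁻¹ = 1.067 kΩ.
Node voltage V_A = V_s · R_p/(R_s + R_p) = 38.0 × 0.2197 = 8.349 V.
I(R_b) = V_A / R_b = 8.349/34.9 = 0.2392 mA.
(Equivalently: I_total = 7.823 mA, then current-divider fraction G_k/ΣG = 0.03058.)

I ≈ 0.239 mA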